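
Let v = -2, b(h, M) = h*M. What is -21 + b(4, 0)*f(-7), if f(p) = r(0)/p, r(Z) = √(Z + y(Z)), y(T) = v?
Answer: -21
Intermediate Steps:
b(h, M) = M*h
y(T) = -2
r(Z) = √(-2 + Z) (r(Z) = √(Z - 2) = √(-2 + Z))
f(p) = I*√2/p (f(p) = √(-2 + 0)/p = √(-2)/p = (I*√2)/p = I*√2/p)
-21 + b(4, 0)*f(-7) = -21 + (0*4)*(I*√2/(-7)) = -21 + 0*(I*√2*(-⅐)) = -21 + 0*(-I*√2/7) = -21 + 0 = -21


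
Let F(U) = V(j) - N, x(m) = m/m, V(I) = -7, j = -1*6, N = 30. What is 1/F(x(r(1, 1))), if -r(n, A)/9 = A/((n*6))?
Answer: -1/37 ≈ -0.027027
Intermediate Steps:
j = -6
r(n, A) = -3*A/(2*n) (r(n, A) = -9*A/(n*6) = -9*A/(6*n) = -9*A*1/(6*n) = -3*A/(2*n))
x(m) = 1
F(U) = -37 (F(U) = -7 - 1*30 = -7 - 30 = -37)
1/F(x(r(1, 1))) = 1/(-37) = -1/37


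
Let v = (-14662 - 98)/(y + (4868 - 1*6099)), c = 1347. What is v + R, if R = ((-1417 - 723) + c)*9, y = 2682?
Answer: -10370547/1451 ≈ -7147.2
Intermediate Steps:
v = -14760/1451 (v = (-14662 - 98)/(2682 + (4868 - 1*6099)) = -14760/(2682 + (4868 - 6099)) = -14760/(2682 - 1231) = -14760/1451 ≈ -10.172)
R = -7137 (R = ((-1417 - 723) + 1347)*9 = (-2140 + 1347)*9 = -793*9 = -7137)
v + R = -14760/1451 - 7137 = -10370547/1451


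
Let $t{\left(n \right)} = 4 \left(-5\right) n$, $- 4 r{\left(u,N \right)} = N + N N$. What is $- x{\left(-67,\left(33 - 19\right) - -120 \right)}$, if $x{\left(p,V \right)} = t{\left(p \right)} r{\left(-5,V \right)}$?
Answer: $6060150$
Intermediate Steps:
$r{\left(u,N \right)} = - \frac{N}{4} - \frac{N^{2}}{4}$ ($r{\left(u,N \right)} = - \frac{N + N N}{4} = - \frac{N + N^{2}}{4} = - \frac{N}{4} - \frac{N^{2}}{4}$)
$t{\left(n \right)} = - 20 n$
$x{\left(p,V \right)} = 5 V p \left(1 + V\right)$ ($x{\left(p,V \right)} = - 20 p \left(- \frac{V \left(1 + V\right)}{4}\right) = 5 V p \left(1 + V\right)$)
$- x{\left(-67,\left(33 - 19\right) - -120 \right)} = - 5 \left(\left(33 - 19\right) - -120\right) \left(-67\right) \left(1 + \left(\left(33 - 19\right) - -120\right)\right) = - 5 \left(\left(33 - 19\right) + 120\right) \left(-67\right) \left(1 + \left(\left(33 - 19\right) + 120\right)\right) = - 5 \left(14 + 120\right) \left(-67\right) \left(1 + \left(14 + 120\right)\right) = - 5 \cdot 134 \left(-67\right) \left(1 + 134\right) = - 5 \cdot 134 \left(-67\right) 135 = \left(-1\right) \left(-6060150\right) = 6060150$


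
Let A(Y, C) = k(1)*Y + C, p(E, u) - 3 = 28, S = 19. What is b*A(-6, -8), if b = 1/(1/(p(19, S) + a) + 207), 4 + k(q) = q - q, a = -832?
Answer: 6408/82903 ≈ 0.077295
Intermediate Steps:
p(E, u) = 31 (p(E, u) = 3 + 28 = 31)
k(q) = -4 (k(q) = -4 + (q - q) = -4 + 0 = -4)
A(Y, C) = C - 4*Y (A(Y, C) = -4*Y + C = C - 4*Y)
b = 801/165806 (b = 1/(1/(31 - 832) + 207) = 1/(1/(-801) + 207) = 1/(-1/801 + 207) = 1/(165806/801) = 801/165806 ≈ 0.0048309)
b*A(-6, -8) = 801*(-8 - 4*(-6))/165806 = 801*(-8 + 24)/165806 = (801/165806)*16 = 6408/82903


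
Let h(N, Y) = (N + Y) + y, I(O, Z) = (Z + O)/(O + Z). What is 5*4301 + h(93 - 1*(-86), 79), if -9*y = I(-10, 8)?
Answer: 195866/9 ≈ 21763.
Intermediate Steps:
I(O, Z) = 1 (I(O, Z) = (O + Z)/(O + Z) = 1)
y = -1/9 (y = -1/9*1 = -1/9 ≈ -0.11111)
h(N, Y) = -1/9 + N + Y (h(N, Y) = (N + Y) - 1/9 = -1/9 + N + Y)
5*4301 + h(93 - 1*(-86), 79) = 5*4301 + (-1/9 + (93 - 1*(-86)) + 79) = 21505 + (-1/9 + (93 + 86) + 79) = 21505 + (-1/9 + 179 + 79) = 21505 + 2321/9 = 195866/9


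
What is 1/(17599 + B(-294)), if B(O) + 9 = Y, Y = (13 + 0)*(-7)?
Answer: 1/17499 ≈ 5.7146e-5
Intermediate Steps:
Y = -91 (Y = 13*(-7) = -91)
B(O) = -100 (B(O) = -9 - 91 = -100)
1/(17599 + B(-294)) = 1/(17599 - 100) = 1/17499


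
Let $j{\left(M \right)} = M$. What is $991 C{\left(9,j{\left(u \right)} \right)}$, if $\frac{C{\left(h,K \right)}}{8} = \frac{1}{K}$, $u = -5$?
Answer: $- \frac{7928}{5} \approx -1585.6$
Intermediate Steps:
$C{\left(h,K \right)} = \frac{8}{K}$
$991 C{\left(9,j{\left(u \right)} \right)} = 991 \frac{8}{-5} = 991 \cdot 8 \left(- \frac{1}{5}\right) = 991 \left(- \frac{8}{5}\right) = - \frac{7928}{5}$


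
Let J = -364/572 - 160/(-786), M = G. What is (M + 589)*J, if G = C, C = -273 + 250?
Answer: -1058986/4323 ≈ -244.97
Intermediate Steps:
C = -23
G = -23
M = -23
J = -1871/4323 (J = -364*1/572 - 160*(-1/786) = -7/11 + 80/393 = -1871/4323 ≈ -0.43280)
(M + 589)*J = (-23 + 589)*(-1871/4323) = 566*(-1871/4323) = -1058986/4323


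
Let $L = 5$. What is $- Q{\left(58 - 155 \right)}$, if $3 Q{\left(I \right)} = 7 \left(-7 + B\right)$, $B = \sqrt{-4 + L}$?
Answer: $14$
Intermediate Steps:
$B = 1$ ($B = \sqrt{-4 + 5} = \sqrt{1} = 1$)
$Q{\left(I \right)} = -14$ ($Q{\left(I \right)} = \frac{7 \left(-7 + 1\right)}{3} = \frac{7 \left(-6\right)}{3} = \frac{1}{3} \left(-42\right) = -14$)
$- Q{\left(58 - 155 \right)} = \left(-1\right) \left(-14\right) = 14$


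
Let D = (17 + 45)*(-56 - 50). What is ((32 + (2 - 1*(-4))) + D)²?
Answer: 42693156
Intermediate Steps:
D = -6572 (D = 62*(-106) = -6572)
((32 + (2 - 1*(-4))) + D)² = ((32 + (2 - 1*(-4))) - 6572)² = ((32 + (2 + 4)) - 6572)² = ((32 + 6) - 6572)² = (38 - 6572)² = (-6534)² = 42693156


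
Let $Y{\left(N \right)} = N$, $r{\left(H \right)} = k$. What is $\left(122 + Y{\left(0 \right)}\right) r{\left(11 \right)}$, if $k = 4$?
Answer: $488$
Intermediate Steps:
$r{\left(H \right)} = 4$
$\left(122 + Y{\left(0 \right)}\right) r{\left(11 \right)} = \left(122 + 0\right) 4 = 122 \cdot 4 = 488$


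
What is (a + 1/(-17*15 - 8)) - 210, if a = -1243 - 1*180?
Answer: -429480/263 ≈ -1633.0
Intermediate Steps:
a = -1423 (a = -1243 - 180 = -1423)
(a + 1/(-17*15 - 8)) - 210 = (-1423 + 1/(-17*15 - 8)) - 210 = (-1423 + 1/(-255 - 8)) - 210 = (-1423 + 1/(-263)) - 210 = (-1423 - 1/263) - 210 = -374250/263 - 210 = -429480/263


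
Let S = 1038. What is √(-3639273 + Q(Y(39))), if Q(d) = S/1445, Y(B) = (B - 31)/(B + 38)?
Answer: 3*I*√2921526915/85 ≈ 1907.7*I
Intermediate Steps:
Y(B) = (-31 + B)/(38 + B)
Q(d) = 1038/1445
√(-3639273 + Q(Y(39))) = √(-3639273 + 1038/1445) = √(-5258748447/1445) = 3*I*√2921526915/85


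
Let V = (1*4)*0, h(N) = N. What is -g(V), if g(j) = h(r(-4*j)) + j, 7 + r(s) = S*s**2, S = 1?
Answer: 7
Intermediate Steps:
r(s) = -7 + s**2 (r(s) = -7 + 1*s**2 = -7 + s**2)
V = 0 (V = 4*0 = 0)
g(j) = -7 + j + 16*j**2 (g(j) = (-7 + (-4*j)**2) + j = (-7 + 16*j**2) + j = -7 + j + 16*j**2)
-g(V) = -(-7 + 0 + 16*0**2) = -(-7 + 0 + 16*0) = -(-7 + 0 + 0) = -1*(-7) = 7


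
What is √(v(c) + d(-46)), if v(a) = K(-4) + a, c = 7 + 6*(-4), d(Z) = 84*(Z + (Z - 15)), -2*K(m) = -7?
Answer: I*√36006/2 ≈ 94.876*I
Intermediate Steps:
K(m) = 7/2 (K(m) = -½*(-7) = 7/2)
d(Z) = -1260 + 168*Z (d(Z) = 84*(Z + (-15 + Z)) = 84*(-15 + 2*Z) = -1260 + 168*Z)
c = -17 (c = 7 - 24 = -17)
v(a) = 7/2 + a
√(v(c) + d(-46)) = √((7/2 - 17) + (-1260 + 168*(-46))) = √(-27/2 + (-1260 - 7728)) = √(-27/2 - 8988) = √(-18003/2) = I*√36006/2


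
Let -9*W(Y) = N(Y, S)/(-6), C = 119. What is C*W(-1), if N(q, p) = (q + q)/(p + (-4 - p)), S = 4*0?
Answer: 119/108 ≈ 1.1019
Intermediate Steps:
S = 0
N(q, p) = -q/2 (N(q, p) = (2*q)/(-4) = (2*q)*(-¼) = -q/2)
W(Y) = -Y/108 (W(Y) = -(-Y/2)/(9*(-6)) = -(-Y/2)*(-1)/(9*6) = -Y/108)
C*W(-1) = 119*(-1/108*(-1)) = 119*(1/108) = 119/108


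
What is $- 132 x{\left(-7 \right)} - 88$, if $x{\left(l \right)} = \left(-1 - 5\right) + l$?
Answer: $1628$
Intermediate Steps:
$x{\left(l \right)} = -6 + l$
$- 132 x{\left(-7 \right)} - 88 = - 132 \left(-6 - 7\right) - 88 = \left(-132\right) \left(-13\right) - 88 = 1716 - 88 = 1628$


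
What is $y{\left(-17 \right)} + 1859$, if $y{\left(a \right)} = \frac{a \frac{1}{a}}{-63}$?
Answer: $\frac{117116}{63} \approx 1859.0$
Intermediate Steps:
$y{\left(a \right)} = - \frac{1}{63}$ ($y{\left(a \right)} = 1 \left(- \frac{1}{63}\right) = - \frac{1}{63}$)
$y{\left(-17 \right)} + 1859 = - \frac{1}{63} + 1859 = \frac{117116}{63}$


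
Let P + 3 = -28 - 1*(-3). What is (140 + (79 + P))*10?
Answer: 1910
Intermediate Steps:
P = -28 (P = -3 + (-28 - 1*(-3)) = -3 + (-28 + 3) = -3 - 25 = -28)
(140 + (79 + P))*10 = (140 + (79 - 28))*10 = (140 + 51)*10 = 191*10 = 1910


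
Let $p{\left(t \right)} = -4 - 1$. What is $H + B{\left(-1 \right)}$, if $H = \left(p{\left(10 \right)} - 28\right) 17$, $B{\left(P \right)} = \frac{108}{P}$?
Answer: $-669$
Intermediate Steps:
$p{\left(t \right)} = -5$
$H = -561$ ($H = \left(-5 - 28\right) 17 = \left(-33\right) 17 = -561$)
$H + B{\left(-1 \right)} = -561 + \frac{108}{-1} = -561 + 108 \left(-1\right) = -561 - 108 = -669$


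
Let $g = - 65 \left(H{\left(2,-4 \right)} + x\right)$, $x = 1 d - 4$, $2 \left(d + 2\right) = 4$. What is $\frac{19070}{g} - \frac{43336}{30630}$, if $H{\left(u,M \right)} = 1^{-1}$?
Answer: $\frac{6396262}{66365} \approx 96.38$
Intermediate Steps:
$d = 0$ ($d = -2 + \frac{1}{2} \cdot 4 = -2 + 2 = 0$)
$H{\left(u,M \right)} = 1$
$x = -4$ ($x = 1 \cdot 0 - 4 = 0 - 4 = -4$)
$g = 195$ ($g = - 65 \left(1 - 4\right) = \left(-65\right) \left(-3\right) = 195$)
$\frac{19070}{g} - \frac{43336}{30630} = \frac{19070}{195} - \frac{43336}{30630} = 19070 \cdot \frac{1}{195} - \frac{21668}{15315} = \frac{3814}{39} - \frac{21668}{15315} = \frac{6396262}{66365}$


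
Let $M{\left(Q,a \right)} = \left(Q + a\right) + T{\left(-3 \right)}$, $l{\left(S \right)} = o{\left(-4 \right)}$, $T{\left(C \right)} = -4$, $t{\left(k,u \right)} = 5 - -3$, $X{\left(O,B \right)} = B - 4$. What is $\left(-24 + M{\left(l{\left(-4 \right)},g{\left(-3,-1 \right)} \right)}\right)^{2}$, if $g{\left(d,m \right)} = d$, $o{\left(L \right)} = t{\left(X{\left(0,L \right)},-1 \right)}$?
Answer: $529$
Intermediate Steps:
$X{\left(O,B \right)} = -4 + B$ ($X{\left(O,B \right)} = B - 4 = -4 + B$)
$t{\left(k,u \right)} = 8$ ($t{\left(k,u \right)} = 5 + 3 = 8$)
$o{\left(L \right)} = 8$
$l{\left(S \right)} = 8$
$M{\left(Q,a \right)} = -4 + Q + a$ ($M{\left(Q,a \right)} = \left(Q + a\right) - 4 = -4 + Q + a$)
$\left(-24 + M{\left(l{\left(-4 \right)},g{\left(-3,-1 \right)} \right)}\right)^{2} = \left(-24 - -1\right)^{2} = \left(-24 + 1\right)^{2} = \left(-23\right)^{2} = 529$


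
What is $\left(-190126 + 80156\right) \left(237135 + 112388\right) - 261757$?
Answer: $-38437306067$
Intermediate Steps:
$\left(-190126 + 80156\right) \left(237135 + 112388\right) - 261757 = \left(-109970\right) 349523 - 261757 = -38437044310 - 261757 = -38437306067$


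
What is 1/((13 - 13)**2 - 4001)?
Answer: -1/4001 ≈ -0.00024994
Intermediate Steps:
1/((13 - 13)**2 - 4001) = 1/(0**2 - 4001) = 1/(0 - 4001) = 1/(-4001) = -1/4001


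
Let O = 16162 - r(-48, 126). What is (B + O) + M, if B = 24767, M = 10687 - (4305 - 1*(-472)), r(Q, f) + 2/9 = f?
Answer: 420419/9 ≈ 46713.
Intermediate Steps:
r(Q, f) = -2/9 + f
M = 5910 (M = 10687 - (4305 + 472) = 10687 - 1*4777 = 10687 - 4777 = 5910)
O = 144326/9 (O = 16162 - (-2/9 + 126) = 16162 - 1*1132/9 = 16162 - 1132/9 = 144326/9 ≈ 16036.)
(B + O) + M = (24767 + 144326/9) + 5910 = 367229/9 + 5910 = 420419/9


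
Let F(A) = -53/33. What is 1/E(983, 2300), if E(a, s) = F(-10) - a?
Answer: -33/32492 ≈ -0.0010156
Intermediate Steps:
F(A) = -53/33 (F(A) = -53*1/33 = -53/33)
E(a, s) = -53/33 - a
1/E(983, 2300) = 1/(-53/33 - 1*983) = 1/(-53/33 - 983) = 1/(-32492/33) = -33/32492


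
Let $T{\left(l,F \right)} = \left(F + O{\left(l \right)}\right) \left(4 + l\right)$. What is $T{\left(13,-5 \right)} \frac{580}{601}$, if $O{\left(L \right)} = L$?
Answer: $\frac{78880}{601} \approx 131.25$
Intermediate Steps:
$T{\left(l,F \right)} = \left(4 + l\right) \left(F + l\right)$ ($T{\left(l,F \right)} = \left(F + l\right) \left(4 + l\right) = \left(4 + l\right) \left(F + l\right)$)
$T{\left(13,-5 \right)} \frac{580}{601} = \left(13^{2} + 4 \left(-5\right) + 4 \cdot 13 - 65\right) \frac{580}{601} = \left(169 - 20 + 52 - 65\right) 580 \cdot \frac{1}{601} = 136 \cdot \frac{580}{601} = \frac{78880}{601}$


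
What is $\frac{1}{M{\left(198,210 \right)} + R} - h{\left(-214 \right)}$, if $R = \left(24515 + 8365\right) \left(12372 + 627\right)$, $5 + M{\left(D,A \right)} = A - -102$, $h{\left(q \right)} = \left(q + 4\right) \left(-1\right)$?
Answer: $- \frac{89755559669}{427407427} \approx -210.0$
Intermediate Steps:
$h{\left(q \right)} = -4 - q$ ($h{\left(q \right)} = \left(4 + q\right) \left(-1\right) = -4 - q$)
$M{\left(D,A \right)} = 97 + A$ ($M{\left(D,A \right)} = -5 + \left(A - -102\right) = -5 + \left(A + 102\right) = -5 + \left(102 + A\right) = 97 + A$)
$R = 427407120$ ($R = 32880 \cdot 12999 = 427407120$)
$\frac{1}{M{\left(198,210 \right)} + R} - h{\left(-214 \right)} = \frac{1}{\left(97 + 210\right) + 427407120} - \left(-4 - -214\right) = \frac{1}{307 + 427407120} - \left(-4 + 214\right) = \frac{1}{427407427} - 210 = - \frac{89755559669}{427407427}$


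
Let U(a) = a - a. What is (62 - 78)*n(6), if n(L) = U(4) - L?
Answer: 96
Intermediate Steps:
U(a) = 0
n(L) = -L (n(L) = 0 - L = -L)
(62 - 78)*n(6) = (62 - 78)*(-1*6) = -16*(-6) = 96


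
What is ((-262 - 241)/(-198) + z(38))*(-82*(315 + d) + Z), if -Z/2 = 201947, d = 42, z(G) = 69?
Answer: -3067912360/99 ≈ -3.0989e+7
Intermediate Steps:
Z = -403894 (Z = -2*201947 = -403894)
((-262 - 241)/(-198) + z(38))*(-82*(315 + d) + Z) = ((-262 - 241)/(-198) + 69)*(-82*(315 + 42) - 403894) = (-1/198*(-503) + 69)*(-82*357 - 403894) = (503/198 + 69)*(-29274 - 403894) = (14165/198)*(-433168) = -3067912360/99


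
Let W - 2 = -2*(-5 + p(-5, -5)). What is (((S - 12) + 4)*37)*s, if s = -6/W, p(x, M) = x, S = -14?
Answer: 222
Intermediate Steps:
W = 22 (W = 2 - 2*(-5 - 5) = 2 - 2*(-10) = 2 + 20 = 22)
s = -3/11 (s = -6/22 = -6*1/22 = -3/11 ≈ -0.27273)
(((S - 12) + 4)*37)*s = (((-14 - 12) + 4)*37)*(-3/11) = ((-26 + 4)*37)*(-3/11) = -22*37*(-3/11) = -814*(-3/11) = 222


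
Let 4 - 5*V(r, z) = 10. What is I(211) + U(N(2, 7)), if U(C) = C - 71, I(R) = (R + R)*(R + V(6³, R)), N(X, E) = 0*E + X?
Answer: 442333/5 ≈ 88467.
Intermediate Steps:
V(r, z) = -6/5 (V(r, z) = ⅘ - ⅕*10 = ⅘ - 2 = -6/5)
N(X, E) = X (N(X, E) = 0 + X = X)
I(R) = 2*R*(-6/5 + R) (I(R) = (R + R)*(R - 6/5) = (2*R)*(-6/5 + R) = 2*R*(-6/5 + R))
U(C) = -71 + C
I(211) + U(N(2, 7)) = (⅖)*211*(-6 + 5*211) + (-71 + 2) = (⅖)*211*(-6 + 1055) - 69 = (⅖)*211*1049 - 69 = 442678/5 - 69 = 442333/5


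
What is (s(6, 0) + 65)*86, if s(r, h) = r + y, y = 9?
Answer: 6880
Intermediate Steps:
s(r, h) = 9 + r (s(r, h) = r + 9 = 9 + r)
(s(6, 0) + 65)*86 = ((9 + 6) + 65)*86 = (15 + 65)*86 = 80*86 = 6880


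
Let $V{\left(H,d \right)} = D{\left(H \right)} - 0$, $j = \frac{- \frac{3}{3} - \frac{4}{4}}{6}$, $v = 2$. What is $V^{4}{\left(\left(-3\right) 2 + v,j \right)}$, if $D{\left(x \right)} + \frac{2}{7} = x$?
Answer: $\frac{810000}{2401} \approx 337.36$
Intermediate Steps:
$D{\left(x \right)} = - \frac{2}{7} + x$
$j = - \frac{1}{3}$ ($j = \left(\left(-3\right) \frac{1}{3} - 1\right) \frac{1}{6} = \left(-1 - 1\right) \frac{1}{6} = \left(-2\right) \frac{1}{6} = - \frac{1}{3} \approx -0.33333$)
$V{\left(H,d \right)} = - \frac{2}{7} + H$ ($V{\left(H,d \right)} = \left(- \frac{2}{7} + H\right) - 0 = \left(- \frac{2}{7} + H\right) + 0 = - \frac{2}{7} + H$)
$V^{4}{\left(\left(-3\right) 2 + v,j \right)} = \left(- \frac{2}{7} + \left(\left(-3\right) 2 + 2\right)\right)^{4} = \left(- \frac{2}{7} + \left(-6 + 2\right)\right)^{4} = \left(- \frac{2}{7} - 4\right)^{4} = \left(- \frac{30}{7}\right)^{4} = \frac{810000}{2401}$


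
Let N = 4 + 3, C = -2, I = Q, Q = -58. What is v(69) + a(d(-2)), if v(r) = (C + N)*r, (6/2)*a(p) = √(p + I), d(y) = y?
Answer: 345 + 2*I*√15/3 ≈ 345.0 + 2.582*I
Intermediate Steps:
I = -58
N = 7
a(p) = √(-58 + p)/3 (a(p) = √(p - 58)/3 = √(-58 + p)/3)
v(r) = 5*r (v(r) = (-2 + 7)*r = 5*r)
v(69) + a(d(-2)) = 5*69 + √(-58 - 2)/3 = 345 + √(-60)/3 = 345 + (2*I*√15)/3 = 345 + 2*I*√15/3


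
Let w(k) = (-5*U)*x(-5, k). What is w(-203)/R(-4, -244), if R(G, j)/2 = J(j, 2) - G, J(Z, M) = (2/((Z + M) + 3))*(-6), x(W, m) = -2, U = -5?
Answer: -5975/968 ≈ -6.1725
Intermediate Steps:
w(k) = -50 (w(k) = -5*(-5)*(-2) = 25*(-2) = -50)
J(Z, M) = -12/(3 + M + Z) (J(Z, M) = (2/((M + Z) + 3))*(-6) = (2/(3 + M + Z))*(-6) = -12/(3 + M + Z))
R(G, j) = -24/(5 + j) - 2*G (R(G, j) = 2*(-12/(3 + 2 + j) - G) = 2*(-12/(5 + j) - G) = 2*(-G - 12/(5 + j)) = -24/(5 + j) - 2*G)
w(-203)/R(-4, -244) = -50*(5 - 244)/(2*(-12 - 1*(-4)*(5 - 244))) = -50*(-239/(2*(-12 - 1*(-4)*(-239)))) = -50*(-239/(2*(-12 - 956))) = -50/(2*(-1/239)*(-968)) = -50/1936/239 = -50*239/1936 = -5975/968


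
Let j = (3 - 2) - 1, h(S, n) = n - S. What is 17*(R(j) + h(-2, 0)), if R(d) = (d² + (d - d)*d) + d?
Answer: 34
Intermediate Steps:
j = 0 (j = 1 - 1 = 0)
R(d) = d + d² (R(d) = (d² + 0*d) + d = (d² + 0) + d = d² + d = d + d²)
17*(R(j) + h(-2, 0)) = 17*(0*(1 + 0) + (0 - 1*(-2))) = 17*(0*1 + (0 + 2)) = 17*(0 + 2) = 17*2 = 34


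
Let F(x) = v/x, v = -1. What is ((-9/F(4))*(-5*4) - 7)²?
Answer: 528529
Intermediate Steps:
F(x) = -1/x
((-9/F(4))*(-5*4) - 7)² = ((-9/((-1/4)))*(-5*4) - 7)² = (-9/((-1*¼))*(-20) - 7)² = (-9/(-¼)*(-20) - 7)² = (-9*(-4)*(-20) - 7)² = (36*(-20) - 7)² = (-720 - 7)² = (-727)² = 528529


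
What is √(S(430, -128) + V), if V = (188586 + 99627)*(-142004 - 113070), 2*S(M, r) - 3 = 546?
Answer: 5*I*√11762502798/2 ≈ 2.7114e+5*I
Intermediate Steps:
S(M, r) = 549/2 (S(M, r) = 3/2 + (½)*546 = 3/2 + 273 = 549/2)
V = -73515642762 (V = 288213*(-255074) = -73515642762)
√(S(430, -128) + V) = √(549/2 - 73515642762) = √(-147031284975/2) = 5*I*√11762502798/2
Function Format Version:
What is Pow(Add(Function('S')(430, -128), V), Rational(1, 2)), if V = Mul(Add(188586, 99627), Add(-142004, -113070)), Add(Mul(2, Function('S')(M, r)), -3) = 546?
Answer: Mul(Rational(5, 2), I, Pow(11762502798, Rational(1, 2))) ≈ Mul(2.7114e+5, I)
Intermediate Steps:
Function('S')(M, r) = Rational(549, 2) (Function('S')(M, r) = Add(Rational(3, 2), Mul(Rational(1, 2), 546)) = Add(Rational(3, 2), 273) = Rational(549, 2))
V = -73515642762 (V = Mul(288213, -255074) = -73515642762)
Pow(Add(Function('S')(430, -128), V), Rational(1, 2)) = Pow(Add(Rational(549, 2), -73515642762), Rational(1, 2)) = Pow(Rational(-147031284975, 2), Rational(1, 2)) = Mul(Rational(5, 2), I, Pow(11762502798, Rational(1, 2)))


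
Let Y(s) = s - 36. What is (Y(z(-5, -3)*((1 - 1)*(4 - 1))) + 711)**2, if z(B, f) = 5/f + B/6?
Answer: 455625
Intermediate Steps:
z(B, f) = 5/f + B/6 (z(B, f) = 5/f + B*(1/6) = 5/f + B/6)
Y(s) = -36 + s
(Y(z(-5, -3)*((1 - 1)*(4 - 1))) + 711)**2 = ((-36 + (5/(-3) + (1/6)*(-5))*((1 - 1)*(4 - 1))) + 711)**2 = ((-36 + (5*(-1/3) - 5/6)*(0*3)) + 711)**2 = ((-36 + (-5/3 - 5/6)*0) + 711)**2 = ((-36 - 5/2*0) + 711)**2 = ((-36 + 0) + 711)**2 = (-36 + 711)**2 = 675**2 = 455625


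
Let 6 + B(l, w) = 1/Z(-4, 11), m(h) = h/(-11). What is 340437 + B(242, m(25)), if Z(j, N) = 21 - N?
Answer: 3404311/10 ≈ 3.4043e+5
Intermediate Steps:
m(h) = -h/11 (m(h) = h*(-1/11) = -h/11)
B(l, w) = -59/10 (B(l, w) = -6 + 1/(21 - 1*11) = -6 + 1/(21 - 11) = -6 + 1/10 = -6 + ⅒ = -59/10)
340437 + B(242, m(25)) = 340437 - 59/10 = 3404311/10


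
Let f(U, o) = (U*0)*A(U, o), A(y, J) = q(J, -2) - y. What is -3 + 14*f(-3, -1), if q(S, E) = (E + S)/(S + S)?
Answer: -3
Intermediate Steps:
q(S, E) = (E + S)/(2*S) (q(S, E) = (E + S)/((2*S)) = (E + S)*(1/(2*S)) = (E + S)/(2*S))
A(y, J) = -y + (-2 + J)/(2*J) (A(y, J) = (-2 + J)/(2*J) - y = -y + (-2 + J)/(2*J))
f(U, o) = 0 (f(U, o) = (U*0)*(½ - U - 1/o) = 0*(½ - U - 1/o) = 0)
-3 + 14*f(-3, -1) = -3 + 14*0 = -3 + 0 = -3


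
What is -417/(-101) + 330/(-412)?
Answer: 69237/20806 ≈ 3.3277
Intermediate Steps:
-417/(-101) + 330/(-412) = -417*(-1/101) + 330*(-1/412) = 417/101 - 165/206 = 69237/20806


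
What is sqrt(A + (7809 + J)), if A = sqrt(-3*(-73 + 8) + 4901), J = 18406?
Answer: sqrt(26215 + 14*sqrt(26)) ≈ 162.13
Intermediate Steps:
A = 14*sqrt(26) (A = sqrt(-3*(-65) + 4901) = sqrt(195 + 4901) = sqrt(5096) = 14*sqrt(26) ≈ 71.386)
sqrt(A + (7809 + J)) = sqrt(14*sqrt(26) + (7809 + 18406)) = sqrt(14*sqrt(26) + 26215) = sqrt(26215 + 14*sqrt(26))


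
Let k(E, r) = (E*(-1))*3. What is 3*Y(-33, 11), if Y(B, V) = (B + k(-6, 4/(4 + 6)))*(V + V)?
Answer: -990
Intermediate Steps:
k(E, r) = -3*E (k(E, r) = -E*3 = -3*E)
Y(B, V) = 2*V*(18 + B) (Y(B, V) = (B - 3*(-6))*(V + V) = (B + 18)*(2*V) = (18 + B)*(2*V) = 2*V*(18 + B))
3*Y(-33, 11) = 3*(2*11*(18 - 33)) = 3*(2*11*(-15)) = 3*(-330) = -990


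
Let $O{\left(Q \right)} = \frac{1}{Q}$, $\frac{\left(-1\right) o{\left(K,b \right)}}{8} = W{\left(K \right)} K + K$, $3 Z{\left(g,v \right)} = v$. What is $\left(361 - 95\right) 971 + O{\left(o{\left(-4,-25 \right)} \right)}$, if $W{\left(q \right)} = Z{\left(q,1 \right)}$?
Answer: $\frac{33060611}{128} \approx 2.5829 \cdot 10^{5}$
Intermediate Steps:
$Z{\left(g,v \right)} = \frac{v}{3}$
$W{\left(q \right)} = \frac{1}{3}$ ($W{\left(q \right)} = \frac{1}{3} \cdot 1 = \frac{1}{3}$)
$o{\left(K,b \right)} = - \frac{32 K}{3}$ ($o{\left(K,b \right)} = - 8 \left(\frac{K}{3} + K\right) = - 8 \frac{4 K}{3} = - \frac{32 K}{3}$)
$\left(361 - 95\right) 971 + O{\left(o{\left(-4,-25 \right)} \right)} = \left(361 - 95\right) 971 + \frac{1}{\left(- \frac{32}{3}\right) \left(-4\right)} = 266 \cdot 971 + \frac{1}{\frac{128}{3}} = 258286 + \frac{3}{128} = \frac{33060611}{128}$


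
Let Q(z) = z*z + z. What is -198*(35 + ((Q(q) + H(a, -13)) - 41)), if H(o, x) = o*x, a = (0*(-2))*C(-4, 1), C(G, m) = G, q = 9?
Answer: -16632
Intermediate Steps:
a = 0 (a = (0*(-2))*(-4) = 0*(-4) = 0)
Q(z) = z + z² (Q(z) = z² + z = z + z²)
-198*(35 + ((Q(q) + H(a, -13)) - 41)) = -198*(35 + ((9*(1 + 9) + 0*(-13)) - 41)) = -198*(35 + ((9*10 + 0) - 41)) = -198*(35 + ((90 + 0) - 41)) = -198*(35 + (90 - 41)) = -198*(35 + 49) = -198*84 = -16632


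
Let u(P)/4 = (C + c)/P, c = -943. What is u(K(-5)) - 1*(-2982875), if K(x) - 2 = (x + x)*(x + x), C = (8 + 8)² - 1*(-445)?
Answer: 152126141/51 ≈ 2.9829e+6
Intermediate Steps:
C = 701 (C = 16² + 445 = 256 + 445 = 701)
K(x) = 2 + 4*x² (K(x) = 2 + (x + x)*(x + x) = 2 + (2*x)*(2*x) = 2 + 4*x²)
u(P) = -968/P (u(P) = 4*((701 - 943)/P) = 4*(-242/P) = -968/P)
u(K(-5)) - 1*(-2982875) = -968/(2 + 4*(-5)²) - 1*(-2982875) = -968/(2 + 4*25) + 2982875 = -968/(2 + 100) + 2982875 = -968/102 + 2982875 = -968*1/102 + 2982875 = -484/51 + 2982875 = 152126141/51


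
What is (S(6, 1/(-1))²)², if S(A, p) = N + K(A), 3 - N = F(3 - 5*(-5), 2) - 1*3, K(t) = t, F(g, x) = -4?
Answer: 65536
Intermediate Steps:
N = 10 (N = 3 - (-4 - 1*3) = 3 - (-4 - 3) = 3 - 1*(-7) = 3 + 7 = 10)
S(A, p) = 10 + A
(S(6, 1/(-1))²)² = ((10 + 6)²)² = (16²)² = 256² = 65536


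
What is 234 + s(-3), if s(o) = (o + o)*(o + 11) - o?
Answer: 189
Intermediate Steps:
s(o) = -o + 2*o*(11 + o) (s(o) = (2*o)*(11 + o) - o = 2*o*(11 + o) - o = -o + 2*o*(11 + o))
234 + s(-3) = 234 - 3*(21 + 2*(-3)) = 234 - 3*(21 - 6) = 234 - 3*15 = 234 - 45 = 189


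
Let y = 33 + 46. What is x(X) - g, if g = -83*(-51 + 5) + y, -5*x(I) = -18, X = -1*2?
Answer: -19467/5 ≈ -3893.4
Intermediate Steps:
y = 79
X = -2
x(I) = 18/5 (x(I) = -⅕*(-18) = 18/5)
g = 3897 (g = -83*(-51 + 5) + 79 = -83*(-46) + 79 = 3818 + 79 = 3897)
x(X) - g = 18/5 - 1*3897 = 18/5 - 3897 = -19467/5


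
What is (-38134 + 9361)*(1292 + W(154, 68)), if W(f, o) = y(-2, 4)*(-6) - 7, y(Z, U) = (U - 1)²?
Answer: -35419563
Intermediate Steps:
y(Z, U) = (-1 + U)²
W(f, o) = -61 (W(f, o) = (-1 + 4)²*(-6) - 7 = 3²*(-6) - 7 = 9*(-6) - 7 = -54 - 7 = -61)
(-38134 + 9361)*(1292 + W(154, 68)) = (-38134 + 9361)*(1292 - 61) = -28773*1231 = -35419563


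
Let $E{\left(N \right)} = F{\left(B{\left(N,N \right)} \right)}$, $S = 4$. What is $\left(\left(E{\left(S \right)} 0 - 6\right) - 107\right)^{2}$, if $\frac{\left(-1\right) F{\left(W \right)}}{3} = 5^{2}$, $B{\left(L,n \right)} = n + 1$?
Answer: $12769$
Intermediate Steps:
$B{\left(L,n \right)} = 1 + n$
$F{\left(W \right)} = -75$ ($F{\left(W \right)} = - 3 \cdot 5^{2} = \left(-3\right) 25 = -75$)
$E{\left(N \right)} = -75$
$\left(\left(E{\left(S \right)} 0 - 6\right) - 107\right)^{2} = \left(\left(\left(-75\right) 0 - 6\right) - 107\right)^{2} = \left(\left(0 - 6\right) - 107\right)^{2} = \left(-6 - 107\right)^{2} = \left(-113\right)^{2} = 12769$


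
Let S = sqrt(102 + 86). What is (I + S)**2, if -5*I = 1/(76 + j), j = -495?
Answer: 825136701/4389025 + 4*sqrt(47)/2095 ≈ 188.01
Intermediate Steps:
S = 2*sqrt(47) (S = sqrt(188) = 2*sqrt(47) ≈ 13.711)
I = 1/2095 (I = -1/(5*(76 - 495)) = -1/5/(-419) = -1/5*(-1/419) = 1/2095 ≈ 0.00047733)
(I + S)**2 = (1/2095 + 2*sqrt(47))**2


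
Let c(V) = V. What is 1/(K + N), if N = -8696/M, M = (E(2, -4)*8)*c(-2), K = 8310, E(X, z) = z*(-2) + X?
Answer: 20/167287 ≈ 0.00011956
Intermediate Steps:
E(X, z) = X - 2*z (E(X, z) = -2*z + X = X - 2*z)
M = -160 (M = ((2 - 2*(-4))*8)*(-2) = ((2 + 8)*8)*(-2) = (10*8)*(-2) = 80*(-2) = -160)
N = 1087/20 (N = -8696/(-160) = -8696*(-1/160) = 1087/20 ≈ 54.350)
1/(K + N) = 1/(8310 + 1087/20) = 1/(167287/20) = 20/167287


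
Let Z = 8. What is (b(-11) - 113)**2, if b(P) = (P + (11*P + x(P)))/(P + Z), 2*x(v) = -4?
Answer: 42025/9 ≈ 4669.4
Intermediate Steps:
x(v) = -2 (x(v) = (1/2)*(-4) = -2)
b(P) = (-2 + 12*P)/(8 + P) (b(P) = (P + (11*P - 2))/(P + 8) = (P + (-2 + 11*P))/(8 + P) = (-2 + 12*P)/(8 + P))
(b(-11) - 113)**2 = (2*(-1 + 6*(-11))/(8 - 11) - 113)**2 = (2*(-1 - 66)/(-3) - 113)**2 = (2*(-1/3)*(-67) - 113)**2 = (134/3 - 113)**2 = (-205/3)**2 = 42025/9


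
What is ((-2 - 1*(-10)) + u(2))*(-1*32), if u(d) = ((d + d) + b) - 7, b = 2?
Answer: -224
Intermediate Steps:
u(d) = -5 + 2*d (u(d) = ((d + d) + 2) - 7 = (2*d + 2) - 7 = (2 + 2*d) - 7 = -5 + 2*d)
((-2 - 1*(-10)) + u(2))*(-1*32) = ((-2 - 1*(-10)) + (-5 + 2*2))*(-1*32) = ((-2 + 10) + (-5 + 4))*(-32) = (8 - 1)*(-32) = 7*(-32) = -224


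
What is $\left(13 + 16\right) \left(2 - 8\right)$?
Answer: $-174$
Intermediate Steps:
$\left(13 + 16\right) \left(2 - 8\right) = 29 \left(2 - 8\right) = 29 \left(-6\right) = -174$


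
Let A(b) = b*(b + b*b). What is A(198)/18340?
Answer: 1950399/4585 ≈ 425.39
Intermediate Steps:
A(b) = b*(b + b²)
A(198)/18340 = (198²*(1 + 198))/18340 = (39204*199)*(1/18340) = 7801596*(1/18340) = 1950399/4585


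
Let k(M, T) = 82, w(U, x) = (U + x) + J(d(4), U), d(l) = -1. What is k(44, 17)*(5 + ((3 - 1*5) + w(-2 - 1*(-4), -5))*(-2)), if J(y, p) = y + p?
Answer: 1066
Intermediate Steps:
J(y, p) = p + y
w(U, x) = -1 + x + 2*U (w(U, x) = (U + x) + (U - 1) = (U + x) + (-1 + U) = -1 + x + 2*U)
k(44, 17)*(5 + ((3 - 1*5) + w(-2 - 1*(-4), -5))*(-2)) = 82*(5 + ((3 - 1*5) + (-1 - 5 + 2*(-2 - 1*(-4))))*(-2)) = 82*(5 + ((3 - 5) + (-1 - 5 + 2*(-2 + 4)))*(-2)) = 82*(5 + (-2 + (-1 - 5 + 2*2))*(-2)) = 82*(5 + (-2 + (-1 - 5 + 4))*(-2)) = 82*(5 + (-2 - 2)*(-2)) = 82*(5 - 4*(-2)) = 82*(5 + 8) = 82*13 = 1066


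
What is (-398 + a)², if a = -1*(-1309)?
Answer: 829921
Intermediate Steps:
a = 1309
(-398 + a)² = (-398 + 1309)² = 911² = 829921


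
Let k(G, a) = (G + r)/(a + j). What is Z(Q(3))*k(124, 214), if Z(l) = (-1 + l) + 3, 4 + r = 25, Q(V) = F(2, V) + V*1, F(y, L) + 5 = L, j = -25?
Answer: 145/63 ≈ 2.3016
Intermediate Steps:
F(y, L) = -5 + L
Q(V) = -5 + 2*V (Q(V) = (-5 + V) + V*1 = (-5 + V) + V = -5 + 2*V)
r = 21 (r = -4 + 25 = 21)
k(G, a) = (21 + G)/(-25 + a) (k(G, a) = (G + 21)/(a - 25) = (21 + G)/(-25 + a))
Z(l) = 2 + l
Z(Q(3))*k(124, 214) = (2 + (-5 + 2*3))*((21 + 124)/(-25 + 214)) = (2 + (-5 + 6))*(145/189) = (2 + 1)*((1/189)*145) = 3*(145/189) = 145/63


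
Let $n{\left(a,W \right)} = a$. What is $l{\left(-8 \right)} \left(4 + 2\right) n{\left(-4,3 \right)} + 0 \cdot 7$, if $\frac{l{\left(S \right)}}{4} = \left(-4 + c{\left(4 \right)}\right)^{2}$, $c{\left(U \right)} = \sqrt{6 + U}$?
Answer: $-2496 + 768 \sqrt{10} \approx -67.371$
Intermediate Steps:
$l{\left(S \right)} = 4 \left(-4 + \sqrt{10}\right)^{2}$ ($l{\left(S \right)} = 4 \left(-4 + \sqrt{6 + 4}\right)^{2} = 4 \left(-4 + \sqrt{10}\right)^{2}$)
$l{\left(-8 \right)} \left(4 + 2\right) n{\left(-4,3 \right)} + 0 \cdot 7 = \left(104 - 32 \sqrt{10}\right) \left(4 + 2\right) \left(-4\right) + 0 \cdot 7 = \left(104 - 32 \sqrt{10}\right) 6 \left(-4\right) + 0 = \left(104 - 32 \sqrt{10}\right) \left(-24\right) + 0 = \left(-2496 + 768 \sqrt{10}\right) + 0 = -2496 + 768 \sqrt{10}$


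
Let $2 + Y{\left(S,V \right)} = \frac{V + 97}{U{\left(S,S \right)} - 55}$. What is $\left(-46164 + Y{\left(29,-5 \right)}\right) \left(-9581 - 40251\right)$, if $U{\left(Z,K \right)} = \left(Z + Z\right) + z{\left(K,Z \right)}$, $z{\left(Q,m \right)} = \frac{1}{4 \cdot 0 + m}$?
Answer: $\frac{25289366260}{11} \approx 2.299 \cdot 10^{9}$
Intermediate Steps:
$z{\left(Q,m \right)} = \frac{1}{m}$ ($z{\left(Q,m \right)} = \frac{1}{0 + m} = \frac{1}{m}$)
$U{\left(Z,K \right)} = \frac{1}{Z} + 2 Z$ ($U{\left(Z,K \right)} = \left(Z + Z\right) + \frac{1}{Z} = 2 Z + \frac{1}{Z} = \frac{1}{Z} + 2 Z$)
$Y{\left(S,V \right)} = -2 + \frac{97 + V}{-55 + \frac{1}{S} + 2 S}$ ($Y{\left(S,V \right)} = -2 + \frac{V + 97}{\left(\frac{1}{S} + 2 S\right) - 55} = -2 + \frac{97 + V}{-55 + \frac{1}{S} + 2 S}$)
$\left(-46164 + Y{\left(29,-5 \right)}\right) \left(-9581 - 40251\right) = \left(-46164 + \frac{-2 - 4 \cdot 29^{2} + 29 \left(207 - 5\right)}{1 + 29 \left(-55 + 2 \cdot 29\right)}\right) \left(-9581 - 40251\right) = \left(-46164 + \frac{-2 - 3364 + 29 \cdot 202}{1 + 29 \left(-55 + 58\right)}\right) \left(-49832\right) = \left(-46164 + \frac{-2 - 3364 + 5858}{1 + 29 \cdot 3}\right) \left(-49832\right) = \left(-46164 + \frac{1}{1 + 87} \cdot 2492\right) \left(-49832\right) = \left(-46164 + \frac{1}{88} \cdot 2492\right) \left(-49832\right) = \left(-46164 + \frac{623}{22}\right) \left(-49832\right) = \left(- \frac{1014985}{22}\right) \left(-49832\right) = \frac{25289366260}{11}$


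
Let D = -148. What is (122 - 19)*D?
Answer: -15244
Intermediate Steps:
(122 - 19)*D = (122 - 19)*(-148) = 103*(-148) = -15244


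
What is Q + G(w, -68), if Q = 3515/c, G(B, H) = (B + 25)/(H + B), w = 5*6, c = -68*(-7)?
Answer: 53695/9044 ≈ 5.9371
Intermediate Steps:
c = 476
w = 30
G(B, H) = (25 + B)/(B + H)
Q = 3515/476 ≈ 7.3845
Q + G(w, -68) = 3515/476 + (25 + 30)/(30 - 68) = 3515/476 + 55/(-38) = 3515/476 - 1/38*55 = 3515/476 - 55/38 = 53695/9044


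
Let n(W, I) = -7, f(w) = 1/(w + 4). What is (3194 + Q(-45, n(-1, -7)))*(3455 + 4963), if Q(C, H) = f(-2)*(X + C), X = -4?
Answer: 26680851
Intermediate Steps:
f(w) = 1/(4 + w)
Q(C, H) = -2 + C/2 (Q(C, H) = (-4 + C)/(4 - 2) = (-4 + C)/2 = -2 + C/2)
(3194 + Q(-45, n(-1, -7)))*(3455 + 4963) = (3194 + (-2 + (½)*(-45)))*(3455 + 4963) = (3194 + (-2 - 45/2))*8418 = (3194 - 49/2)*8418 = (6339/2)*8418 = 26680851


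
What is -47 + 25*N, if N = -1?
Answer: -72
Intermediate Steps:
-47 + 25*N = -47 + 25*(-1) = -47 - 25 = -72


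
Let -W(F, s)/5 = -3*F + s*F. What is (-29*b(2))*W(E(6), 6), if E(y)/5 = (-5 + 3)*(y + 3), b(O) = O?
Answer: -78300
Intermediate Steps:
E(y) = -30 - 10*y (E(y) = 5*((-5 + 3)*(y + 3)) = 5*(-2*(3 + y)) = 5*(-6 - 2*y) = -30 - 10*y)
W(F, s) = 15*F - 5*F*s (W(F, s) = -5*(-3*F + s*F) = -5*(-3*F + F*s) = 15*F - 5*F*s)
(-29*b(2))*W(E(6), 6) = (-29*2)*(5*(-30 - 10*6)*(3 - 1*6)) = -290*(-30 - 60)*(3 - 6) = -290*(-90)*(-3) = -58*1350 = -78300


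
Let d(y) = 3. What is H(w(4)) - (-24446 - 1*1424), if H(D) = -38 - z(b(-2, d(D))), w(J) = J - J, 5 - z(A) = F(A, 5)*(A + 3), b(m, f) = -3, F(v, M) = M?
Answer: 25827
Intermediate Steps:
z(A) = -10 - 5*A (z(A) = 5 - 5*(A + 3) = 5 - 5*(3 + A) = 5 - (15 + 5*A) = 5 + (-15 - 5*A) = -10 - 5*A)
w(J) = 0
H(D) = -43 (H(D) = -38 - (-10 - 5*(-3)) = -38 - (-10 + 15) = -38 - 1*5 = -38 - 5 = -43)
H(w(4)) - (-24446 - 1*1424) = -43 - (-24446 - 1*1424) = -43 - (-24446 - 1424) = -43 - 1*(-25870) = -43 + 25870 = 25827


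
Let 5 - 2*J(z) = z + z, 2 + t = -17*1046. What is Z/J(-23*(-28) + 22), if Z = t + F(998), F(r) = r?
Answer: 33572/1327 ≈ 25.299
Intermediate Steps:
t = -17784 (t = -2 - 17*1046 = -2 - 17782 = -17784)
Z = -16786 (Z = -17784 + 998 = -16786)
J(z) = 5/2 - z (J(z) = 5/2 - (z + z)/2 = 5/2 - z)
Z/J(-23*(-28) + 22) = -16786/(5/2 - (-23*(-28) + 22)) = -16786/(5/2 - (644 + 22)) = -16786/(5/2 - 1*666) = -16786/(5/2 - 666) = -16786/(-1327/2) = -16786*(-2/1327) = 33572/1327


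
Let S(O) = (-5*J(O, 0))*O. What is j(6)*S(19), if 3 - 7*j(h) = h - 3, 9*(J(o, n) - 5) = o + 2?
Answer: 0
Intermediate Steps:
J(o, n) = 47/9 + o/9 (J(o, n) = 5 + (o + 2)/9 = 5 + (2 + o)/9 = 5 + (2/9 + o/9) = 47/9 + o/9)
j(h) = 6/7 - h/7 (j(h) = 3/7 - (h - 3)/7 = 3/7 - (-3 + h)/7 = 3/7 + (3/7 - h/7) = 6/7 - h/7)
S(O) = O*(-235/9 - 5*O/9) (S(O) = (-5*(47/9 + O/9))*O = (-235/9 - 5*O/9)*O = O*(-235/9 - 5*O/9))
j(6)*S(19) = (6/7 - ⅐*6)*(-5/9*19*(47 + 19)) = (6/7 - 6/7)*(-5/9*19*66) = 0*(-2090/3) = 0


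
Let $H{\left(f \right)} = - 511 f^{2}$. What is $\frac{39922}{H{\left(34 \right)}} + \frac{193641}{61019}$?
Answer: $\frac{7996488317}{2574635686} \approx 3.1059$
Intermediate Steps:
$\frac{39922}{H{\left(34 \right)}} + \frac{193641}{61019} = \frac{39922}{\left(-511\right) 34^{2}} + \frac{193641}{61019} = \frac{39922}{\left(-511\right) 1156} + 193641 \cdot \frac{1}{61019} = \frac{39922}{-590716} + \frac{27663}{8717} = 39922 \left(- \frac{1}{590716}\right) + \frac{27663}{8717} = - \frac{19961}{295358} + \frac{27663}{8717} = \frac{7996488317}{2574635686}$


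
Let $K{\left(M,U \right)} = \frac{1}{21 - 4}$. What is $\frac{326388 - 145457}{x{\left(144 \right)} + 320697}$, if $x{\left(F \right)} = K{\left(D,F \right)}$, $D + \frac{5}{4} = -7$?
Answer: $\frac{3075827}{5451850} \approx 0.56418$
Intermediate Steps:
$D = - \frac{33}{4}$ ($D = - \frac{5}{4} - 7 = - \frac{33}{4} \approx -8.25$)
$K{\left(M,U \right)} = \frac{1}{17}$
$x{\left(F \right)} = \frac{1}{17}$
$\frac{326388 - 145457}{x{\left(144 \right)} + 320697} = \frac{326388 - 145457}{\frac{1}{17} + 320697} = \frac{180931}{\frac{5451850}{17}} = 180931 \cdot \frac{17}{5451850} = \frac{3075827}{5451850}$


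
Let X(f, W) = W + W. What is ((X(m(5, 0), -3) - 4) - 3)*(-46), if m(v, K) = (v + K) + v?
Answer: 598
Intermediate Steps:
m(v, K) = K + 2*v (m(v, K) = (K + v) + v = K + 2*v)
X(f, W) = 2*W
((X(m(5, 0), -3) - 4) - 3)*(-46) = ((2*(-3) - 4) - 3)*(-46) = ((-6 - 4) - 3)*(-46) = (-10 - 3)*(-46) = -13*(-46) = 598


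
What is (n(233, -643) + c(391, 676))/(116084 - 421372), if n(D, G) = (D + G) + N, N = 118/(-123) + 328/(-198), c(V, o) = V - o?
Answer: 2831623/1239163992 ≈ 0.0022851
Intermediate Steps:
N = -10618/4059 (N = 118*(-1/123) + 328*(-1/198) = -118/123 - 164/99 = -10618/4059 ≈ -2.6159)
n(D, G) = -10618/4059 + D + G (n(D, G) = (D + G) - 10618/4059 = -10618/4059 + D + G)
(n(233, -643) + c(391, 676))/(116084 - 421372) = ((-10618/4059 + 233 - 643) + (391 - 1*676))/(116084 - 421372) = (-1674808/4059 + (391 - 676))/(-305288) = (-1674808/4059 - 285)*(-1/305288) = -2831623/4059*(-1/305288) = 2831623/1239163992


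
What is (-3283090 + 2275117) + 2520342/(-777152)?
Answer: -391675376619/388576 ≈ -1.0080e+6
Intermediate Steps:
(-3283090 + 2275117) + 2520342/(-777152) = -1007973 + 2520342*(-1/777152) = -1007973 - 1260171/388576 = -391675376619/388576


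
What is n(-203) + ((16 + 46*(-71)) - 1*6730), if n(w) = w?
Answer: -10183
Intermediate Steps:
n(-203) + ((16 + 46*(-71)) - 1*6730) = -203 + ((16 + 46*(-71)) - 1*6730) = -203 + ((16 - 3266) - 6730) = -203 + (-3250 - 6730) = -203 - 9980 = -10183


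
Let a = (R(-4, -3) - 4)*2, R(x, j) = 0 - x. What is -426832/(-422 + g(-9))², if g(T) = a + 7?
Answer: -426832/172225 ≈ -2.4783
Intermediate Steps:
R(x, j) = -x
a = 0 (a = (-1*(-4) - 4)*2 = (4 - 4)*2 = 0*2 = 0)
g(T) = 7 (g(T) = 0 + 7 = 7)
-426832/(-422 + g(-9))² = -426832/(-422 + 7)² = -426832/((-415)²) = -426832/172225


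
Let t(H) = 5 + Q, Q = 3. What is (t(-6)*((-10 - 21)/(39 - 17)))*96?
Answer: -11904/11 ≈ -1082.2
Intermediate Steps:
t(H) = 8 (t(H) = 5 + 3 = 8)
(t(-6)*((-10 - 21)/(39 - 17)))*96 = (8*((-10 - 21)/(39 - 17)))*96 = (8*(-31/22))*96 = -124/11*96 = -11904/11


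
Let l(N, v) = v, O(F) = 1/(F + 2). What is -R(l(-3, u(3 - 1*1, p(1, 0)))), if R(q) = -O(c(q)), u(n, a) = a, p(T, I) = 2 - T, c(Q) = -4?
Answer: -½ ≈ -0.50000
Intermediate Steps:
O(F) = 1/(2 + F)
R(q) = ½ (R(q) = -1/(2 - 4) = -1/(-2) = -1*(-½) = ½)
-R(l(-3, u(3 - 1*1, p(1, 0)))) = -1*½ = -½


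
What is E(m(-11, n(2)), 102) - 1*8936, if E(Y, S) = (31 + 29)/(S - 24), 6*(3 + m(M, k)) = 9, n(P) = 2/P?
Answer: -116158/13 ≈ -8935.2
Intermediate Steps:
m(M, k) = -3/2 (m(M, k) = -3 + (⅙)*9 = -3 + 3/2 = -3/2)
E(Y, S) = 60/(-24 + S)
E(m(-11, n(2)), 102) - 1*8936 = 60/(-24 + 102) - 1*8936 = 60/78 - 8936 = 60*(1/78) - 8936 = 10/13 - 8936 = -116158/13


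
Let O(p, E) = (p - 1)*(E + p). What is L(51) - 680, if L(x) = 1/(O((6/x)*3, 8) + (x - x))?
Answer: -1062449/1562 ≈ -680.18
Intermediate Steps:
O(p, E) = (-1 + p)*(E + p)
L(x) = 1/(-8 + 126/x + 324/x²) (L(x) = 1/((((6/x)*3)² - 1*8 - 6/x*3 + 8*((6/x)*3)) + (x - x)) = 1/(((18/x)² - 8 - 18/x + 8*(18/x)) + 0) = 1/((324/x² - 8 - 18/x + 144/x) + 0) = 1/((-8 + 126/x + 324/x²) + 0) = 1/(-8 + 126/x + 324/x²))
L(51) - 680 = (½)*51²/(162 - 4*51² + 63*51) - 680 = (½)*2601/(162 - 4*2601 + 3213) - 680 = (½)*2601/(162 - 10404 + 3213) - 680 = (½)*2601/(-7029) - 680 = (½)*2601*(-1/7029) - 680 = -289/1562 - 680 = -1062449/1562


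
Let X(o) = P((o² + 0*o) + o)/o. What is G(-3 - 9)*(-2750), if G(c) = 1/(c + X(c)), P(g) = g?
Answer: 2750/23 ≈ 119.57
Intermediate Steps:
X(o) = (o + o²)/o (X(o) = ((o² + 0*o) + o)/o = ((o² + 0) + o)/o = (o² + o)/o = (o + o²)/o)
G(c) = 1/(1 + 2*c) (G(c) = 1/(c + (1 + c)) = 1/(1 + 2*c))
G(-3 - 9)*(-2750) = -2750/(1 + 2*(-3 - 9)) = -2750/(1 + 2*(-12)) = -2750/(1 - 24) = -2750/(-23) = -1/23*(-2750) = 2750/23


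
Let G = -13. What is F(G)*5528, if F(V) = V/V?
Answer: 5528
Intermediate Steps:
F(V) = 1
F(G)*5528 = 1*5528 = 5528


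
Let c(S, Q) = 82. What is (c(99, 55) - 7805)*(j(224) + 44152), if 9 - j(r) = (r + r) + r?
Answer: -335865547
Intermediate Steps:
j(r) = 9 - 3*r (j(r) = 9 - ((r + r) + r) = 9 - (2*r + r) = 9 - 3*r)
(c(99, 55) - 7805)*(j(224) + 44152) = (82 - 7805)*((9 - 3*224) + 44152) = -7723*((9 - 672) + 44152) = -7723*(-663 + 44152) = -7723*43489 = -335865547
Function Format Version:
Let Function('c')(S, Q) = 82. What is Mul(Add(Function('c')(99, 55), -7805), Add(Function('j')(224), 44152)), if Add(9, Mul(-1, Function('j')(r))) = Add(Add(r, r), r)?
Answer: -335865547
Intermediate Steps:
Function('j')(r) = Add(9, Mul(-3, r)) (Function('j')(r) = Add(9, Mul(-1, Add(Add(r, r), r))) = Add(9, Mul(-1, Add(Mul(2, r), r))) = Add(9, Mul(-1, Mul(3, r))) = Add(9, Mul(-3, r)))
Mul(Add(Function('c')(99, 55), -7805), Add(Function('j')(224), 44152)) = Mul(Add(82, -7805), Add(Add(9, Mul(-3, 224)), 44152)) = Mul(-7723, Add(Add(9, -672), 44152)) = Mul(-7723, Add(-663, 44152)) = Mul(-7723, 43489) = -335865547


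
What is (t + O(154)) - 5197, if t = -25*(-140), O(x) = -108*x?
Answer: -18329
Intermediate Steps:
t = 3500
(t + O(154)) - 5197 = (3500 - 108*154) - 5197 = (3500 - 16632) - 5197 = -13132 - 5197 = -18329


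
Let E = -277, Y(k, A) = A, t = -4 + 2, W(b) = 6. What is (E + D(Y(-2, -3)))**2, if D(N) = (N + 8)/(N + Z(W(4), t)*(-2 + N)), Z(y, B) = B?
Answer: 3740356/49 ≈ 76334.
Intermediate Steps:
t = -2
D(N) = (8 + N)/(4 - N) (D(N) = (N + 8)/(N - 2*(-2 + N)) = (8 + N)/(N + (4 - 2*N)) = (8 + N)/(4 - N))
(E + D(Y(-2, -3)))**2 = (-277 + (8 - 3)/(4 - 1*(-3)))**2 = (-277 + 5/(4 + 3))**2 = (-277 + 5/7)**2 = (-1934/7)**2 = 3740356/49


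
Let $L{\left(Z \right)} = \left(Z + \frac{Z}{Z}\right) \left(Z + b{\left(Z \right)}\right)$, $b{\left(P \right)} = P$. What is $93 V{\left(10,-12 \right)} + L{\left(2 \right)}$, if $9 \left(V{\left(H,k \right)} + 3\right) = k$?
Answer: $-391$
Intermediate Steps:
$V{\left(H,k \right)} = -3 + \frac{k}{9}$
$L{\left(Z \right)} = 2 Z \left(1 + Z\right)$ ($L{\left(Z \right)} = \left(Z + \frac{Z}{Z}\right) \left(Z + Z\right) = \left(Z + 1\right) 2 Z = \left(1 + Z\right) 2 Z = 2 Z \left(1 + Z\right)$)
$93 V{\left(10,-12 \right)} + L{\left(2 \right)} = 93 \left(-3 + \frac{1}{9} \left(-12\right)\right) + 2 \cdot 2 \left(1 + 2\right) = 93 \left(-3 - \frac{4}{3}\right) + 2 \cdot 2 \cdot 3 = 93 \left(- \frac{13}{3}\right) + 12 = -403 + 12 = -391$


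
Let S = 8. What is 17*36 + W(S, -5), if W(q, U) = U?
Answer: 607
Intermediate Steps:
17*36 + W(S, -5) = 17*36 - 5 = 612 - 5 = 607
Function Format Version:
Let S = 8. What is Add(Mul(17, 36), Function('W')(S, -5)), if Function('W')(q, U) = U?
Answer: 607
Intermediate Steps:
Add(Mul(17, 36), Function('W')(S, -5)) = Add(Mul(17, 36), -5) = Add(612, -5) = 607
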